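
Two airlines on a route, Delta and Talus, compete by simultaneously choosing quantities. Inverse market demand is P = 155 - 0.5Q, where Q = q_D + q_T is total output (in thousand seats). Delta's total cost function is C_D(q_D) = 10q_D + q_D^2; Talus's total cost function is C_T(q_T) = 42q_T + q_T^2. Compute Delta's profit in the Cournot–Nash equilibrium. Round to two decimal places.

2806.77

Delta's profit: π_D = (155 - 0.5Q)q_D - (10q_D + q_D²). Setting ∂π_D/∂q_D = 0: 145 - 3q_D - (1/2)(q_T) = 0.
Talus's profit: π_T = (155 - 0.5Q)q_T - (42q_T + q_T²). Setting ∂π_T/∂q_T = 0: 113 - 3q_T - (1/2)(q_D) = 0.
Rearranging gives the reaction functions q_D = (145 - (1/2)q_T)/3 and q_T = (113 - (1/2)q_D)/3.
Substituting one into the other gives q_D = 1514/35 and q_T = 1066/35.
Price P = 155 - (1/2)·(516/7) = 827/7.
Delta's profit: (827/7)·(1514/35) - 10·(1514/35) - (1514/35)² = 2806.7706.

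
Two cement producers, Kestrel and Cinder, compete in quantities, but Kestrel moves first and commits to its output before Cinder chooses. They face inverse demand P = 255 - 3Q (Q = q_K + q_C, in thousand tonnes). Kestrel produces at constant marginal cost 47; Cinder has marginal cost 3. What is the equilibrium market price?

88

The follower Cinder best-responds to any q_K: π_C = (255 - 3Q)q_C - 3q_C.
Follower FOC: 252 - 3q_K - 6q_C = 0, so q_C(q_K) = (252 - 3q_K)/6.
The leader anticipates this reaction. Substituting into P = 255 - 3Q gives P = 129 - (3/2)q_K, so π_K = (129 - (3/2)q_K)q_K - 47q_K.
Leader FOC: 82 - 3q_K = 0, so q_K = 82/3.
Then q_C = (252 - 3·(82/3))/6 = 85/3.
Total output Q = 167/3, so price P = 255 - 3·(167/3) = 88.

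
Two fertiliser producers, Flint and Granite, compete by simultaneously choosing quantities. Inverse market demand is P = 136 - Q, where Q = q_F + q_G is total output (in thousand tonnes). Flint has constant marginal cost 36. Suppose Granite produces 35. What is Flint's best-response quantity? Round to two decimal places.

With the rival's output fixed at 35, Flint's profit is π_F = (136 - 35 - q_F)q_F - (36q_F) = (101 - q_F)q_F - (36q_F).
∂π_F/∂q_F = 65 - 2q_F = 0, so q_F = 65/2.

32.50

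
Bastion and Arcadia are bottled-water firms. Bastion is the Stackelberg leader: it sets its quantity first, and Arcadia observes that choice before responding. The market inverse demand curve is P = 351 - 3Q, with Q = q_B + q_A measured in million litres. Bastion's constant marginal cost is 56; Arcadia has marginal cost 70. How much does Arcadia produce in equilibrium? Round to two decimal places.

The follower Arcadia best-responds to any q_B: π_A = (351 - 3Q)q_A - 70q_A.
Follower FOC: 281 - 3q_B - 6q_A = 0, so q_A(q_B) = (281 - 3q_B)/6.
The leader anticipates this reaction. Substituting into P = 351 - 3Q gives P = 421/2 - (3/2)q_B, so π_B = (421/2 - (3/2)q_B)q_B - 56q_B.
Leader FOC: 309/2 - 3q_B = 0, so q_B = 103/2.
Then q_A = (281 - 3·(103/2))/6 = 253/12.

21.08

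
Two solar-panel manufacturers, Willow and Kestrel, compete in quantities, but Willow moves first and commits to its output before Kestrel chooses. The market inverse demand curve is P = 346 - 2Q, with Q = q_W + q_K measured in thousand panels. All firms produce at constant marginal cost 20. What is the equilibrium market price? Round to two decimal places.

The follower Kestrel best-responds to any q_W: π_K = (346 - 2Q)q_K - 20q_K.
∂π_K/∂q_K = 326 - 2q_W - 4q_K = 0 gives the reaction function q_K = (326 - 2q_W)/4.
The leader anticipates this reaction. Substituting into P = 346 - 2Q gives P = 183 - q_W, so π_W = (183 - q_W)q_W - 20q_W.
Maximising: ∂π_W/∂q_W = 163 - 2q_W = 0, giving q_W = 163/2.
Then q_K = (326 - 2·(163/2))/4 = 163/4.
Total output Q = 489/4, so price P = 346 - 2·(489/4) = 203/2.

101.50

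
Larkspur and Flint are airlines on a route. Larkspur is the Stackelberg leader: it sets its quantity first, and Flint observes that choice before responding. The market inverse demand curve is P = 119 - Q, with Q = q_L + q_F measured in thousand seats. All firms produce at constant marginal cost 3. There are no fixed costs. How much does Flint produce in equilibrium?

29

Solve by backward induction. Given q_L, the follower Flint maximises π_F = (119 - q_L - q_F)q_F - 3q_F.
Follower FOC: 116 - q_L - 2q_F = 0, so q_F(q_L) = (116 - q_L)/2.
Larkspur substitutes q_F(q_L) into its own profit: π_L = q_L(119 - q_L - (116 - q_L)/2) - 3q_L = (61 - (1/2)q_L)q_L - 3q_L.
Leader FOC: 58 - q_L = 0, so q_L = 58.
Then q_F = (116 - 58)/2 = 29.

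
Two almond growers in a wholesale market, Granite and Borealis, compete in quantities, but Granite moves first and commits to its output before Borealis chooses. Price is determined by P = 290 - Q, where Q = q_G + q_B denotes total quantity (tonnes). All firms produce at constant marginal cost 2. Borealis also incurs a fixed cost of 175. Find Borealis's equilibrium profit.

5009

The follower Borealis best-responds to any q_G: π_B = (290 - Q)q_B - 2q_B.
Setting the follower's marginal profit to zero, 288 - q_G - 2q_B = 0, i.e. q_B = (288 - q_G)/2.
Granite substitutes q_B(q_G) into its own profit: π_G = q_G(290 - q_G - (288 - q_G)/2) - 2q_G = (146 - (1/2)q_G)q_G - 2q_G.
The leader's first-order condition 144 - q_G = 0 yields q_G = 144.
Then q_B = (288 - 144)/2 = 72.
Price P = 290 - 216 = 74.
Borealis's profit: (74 - 2)·72 - 175 = 5009.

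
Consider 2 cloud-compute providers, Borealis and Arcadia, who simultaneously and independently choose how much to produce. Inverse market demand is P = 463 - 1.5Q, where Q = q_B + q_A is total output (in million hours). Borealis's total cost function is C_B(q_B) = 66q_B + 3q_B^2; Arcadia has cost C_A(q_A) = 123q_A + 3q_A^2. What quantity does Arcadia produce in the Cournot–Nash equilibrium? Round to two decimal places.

31.30

Borealis's profit: π_B = (463 - 1.5Q)q_B - (66q_B + 3q_B²). Setting ∂π_B/∂q_B = 0: 397 - 9q_B - (3/2)(q_A) = 0.
Arcadia's first-order condition: 340 - 9q_A - (3/2)(q_B) = 0.
Best responses: q_B = (397 - (3/2)q_A)/9, q_A = (340 - (3/2)q_B)/9.
Substituting one into the other gives q_B = 38.8952 and q_A = 31.2952.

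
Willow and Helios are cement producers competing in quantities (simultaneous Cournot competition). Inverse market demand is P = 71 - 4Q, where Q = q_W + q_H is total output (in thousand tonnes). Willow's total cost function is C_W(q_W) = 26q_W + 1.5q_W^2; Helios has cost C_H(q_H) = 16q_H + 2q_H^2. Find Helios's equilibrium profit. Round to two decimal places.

80.54

Willow's profit: π_W = (71 - 4Q)q_W - (26q_W + (3/2)q_W²). Setting ∂π_W/∂q_W = 0: 45 - 11q_W - 4(q_H) = 0.
Helios's first-order condition: 55 - 12q_H - 4(q_W) = 0.
Rearranging gives the reaction functions q_W = (45 - 4q_H)/11 and q_H = (55 - 4q_W)/12.
Substituting one into the other gives q_W = 80/29 and q_H = 425/116.
Price P = 71 - 4·(745/116) = 1314/29.
Helios's profit: (1314/29)·(425/116) - 16·(425/116) - 2(425/116)² = 80.5403.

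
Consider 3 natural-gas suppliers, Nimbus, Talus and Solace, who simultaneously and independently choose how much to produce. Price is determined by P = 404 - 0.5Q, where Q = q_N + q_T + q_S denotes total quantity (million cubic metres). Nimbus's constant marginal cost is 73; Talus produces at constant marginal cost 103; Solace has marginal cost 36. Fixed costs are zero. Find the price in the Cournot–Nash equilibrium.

154

Nimbus's profit: π_N = (404 - 0.5Q)q_N - (73q_N). Setting ∂π_N/∂q_N = 0: 331 - q_N - (1/2)(q_T + q_S) = 0.
Talus's first-order condition: 301 - q_T - (1/2)(q_N + q_S) = 0.
Solace's first-order condition: 368 - q_S - (1/2)(q_N + q_T) = 0.
Adding the 3 conditions: 1000 − Q − Q = 0, i.e. Q = 500.
Back-substituting: q_N = (331 − 250)/(1/2) = 162, q_T = (301 − 250)/(1/2) = 102, q_S = (368 − 250)/(1/2) = 236.
Total output Q = 500, so price P = 404 - (1/2)·500 = 154.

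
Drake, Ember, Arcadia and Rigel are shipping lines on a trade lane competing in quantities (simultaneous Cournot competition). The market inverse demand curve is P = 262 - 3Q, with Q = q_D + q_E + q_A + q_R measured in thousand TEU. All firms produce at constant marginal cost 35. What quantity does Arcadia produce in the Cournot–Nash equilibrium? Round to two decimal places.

Each firm earns π_i = (262 - 3Q)q_i - 35q_i.
First-order condition (treating rivals' output as given): 227 - 6q_i - 3·Σ_{j≠i} q_j = 0.
With identical firms every q_j equals q_i, so Σ_{j≠i} q_j = 3q_i and 227 = 15q_i, giving q_i = 227/15.

15.13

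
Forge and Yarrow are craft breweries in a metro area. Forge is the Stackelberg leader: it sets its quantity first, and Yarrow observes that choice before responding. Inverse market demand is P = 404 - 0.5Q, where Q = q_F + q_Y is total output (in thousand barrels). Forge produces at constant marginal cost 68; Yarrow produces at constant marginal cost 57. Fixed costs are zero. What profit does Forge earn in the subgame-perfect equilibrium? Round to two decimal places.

The follower Yarrow best-responds to any q_F: π_Y = (404 - 0.5Q)q_Y - 57q_Y.
∂π_Y/∂q_Y = 347 - (1/2)q_F - q_Y = 0 gives the reaction function q_Y = (347 - (1/2)q_F).
Forge substitutes q_Y(q_F) into its own profit: π_F = q_F(404 - (1/2)q_F - (347 - (1/2)q_F)/2) - 68q_F = (461/2 - (1/4)q_F)q_F - 68q_F.
Maximising: ∂π_F/∂q_F = 325/2 - (1/2)q_F = 0, giving q_F = 325.
Then q_Y = (347 - (1/2)·325) = 369/2.
Price P = 404 - (1/2)·(1019/2) = 597/4.
Forge's profit: (597/4 - 68)·325 = 26406.2500.

26406.25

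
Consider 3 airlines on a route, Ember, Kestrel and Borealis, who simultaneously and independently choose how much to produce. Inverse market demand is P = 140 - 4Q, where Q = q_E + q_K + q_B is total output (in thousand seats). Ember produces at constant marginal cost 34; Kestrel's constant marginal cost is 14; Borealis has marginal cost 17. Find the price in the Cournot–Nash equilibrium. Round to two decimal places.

51.25

Ember's profit: π_E = (140 - 4Q)q_E - (34q_E). Setting ∂π_E/∂q_E = 0: 106 - 8q_E - 4(q_K + q_B) = 0.
Kestrel's profit: π_K = (140 - 4Q)q_K - (14q_K). Setting ∂π_K/∂q_K = 0: 126 - 8q_K - 4(q_E + q_B) = 0.
Borealis's profit: π_B = (140 - 4Q)q_B - (17q_B). Setting ∂π_B/∂q_B = 0: 123 - 8q_B - 4(q_E + q_K) = 0.
Adding the 3 first-order conditions: 355 − 16Q = 0, so Q = 355/16.
Back-substituting: q_E = (106 − 355/4)/4 = 69/16, q_K = (126 − 355/4)/4 = 149/16, q_B = (123 − 355/4)/4 = 137/16.
Total output Q = 355/16, so price P = 140 - 4·(355/16) = 205/4.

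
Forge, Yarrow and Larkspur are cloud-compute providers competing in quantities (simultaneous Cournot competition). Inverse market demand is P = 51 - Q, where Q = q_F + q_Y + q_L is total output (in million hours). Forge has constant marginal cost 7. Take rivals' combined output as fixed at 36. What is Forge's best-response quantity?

With rivals' combined output fixed at 36, Forge's profit is π_F = (51 - 36 - q_F)q_F - (7q_F) = (15 - q_F)q_F - (7q_F).
∂π_F/∂q_F = 8 - 2q_F = 0, so q_F = 4.

4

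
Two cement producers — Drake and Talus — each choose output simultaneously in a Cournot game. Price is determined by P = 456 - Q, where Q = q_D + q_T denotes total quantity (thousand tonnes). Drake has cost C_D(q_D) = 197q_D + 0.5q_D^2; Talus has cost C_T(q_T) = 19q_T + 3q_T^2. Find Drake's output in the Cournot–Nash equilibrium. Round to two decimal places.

Drake's profit: π_D = (456 - Q)q_D - (197q_D + (1/2)q_D²). Setting ∂π_D/∂q_D = 0: 259 - 3q_D - (q_T) = 0.
Talus's profit: π_T = (456 - Q)q_T - (19q_T + 3q_T²). Setting ∂π_T/∂q_T = 0: 437 - 8q_T - (q_D) = 0.
So q_D = (259 - q_T)/3 and q_T = (437 - q_D)/8.
Solving the pair: q_D = 1635/23, q_T = 1052/23.

71.09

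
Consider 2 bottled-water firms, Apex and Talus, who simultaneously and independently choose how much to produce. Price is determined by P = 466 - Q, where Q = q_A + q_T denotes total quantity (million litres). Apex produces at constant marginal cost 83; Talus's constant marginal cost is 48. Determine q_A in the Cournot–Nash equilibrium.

Apex's profit: π_A = (466 - Q)q_A - (83q_A). Setting ∂π_A/∂q_A = 0: 383 - 2q_A - (q_T) = 0.
Talus's first-order condition: 418 - 2q_T - (q_A) = 0.
Rearranging gives the reaction functions q_A = (383 - q_T)/2 and q_T = (418 - q_A)/2.
Substituting one into the other gives q_A = 116 and q_T = 151.

116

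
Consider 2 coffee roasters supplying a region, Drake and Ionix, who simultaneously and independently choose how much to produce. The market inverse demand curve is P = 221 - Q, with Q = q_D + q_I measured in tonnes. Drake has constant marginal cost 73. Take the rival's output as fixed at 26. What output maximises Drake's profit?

61

With the rival's output fixed at 26, Drake's profit is π_D = (221 - 26 - q_D)q_D - (73q_D) = (195 - q_D)q_D - (73q_D).
∂π_D/∂q_D = 122 - 2q_D = 0, so q_D = 61.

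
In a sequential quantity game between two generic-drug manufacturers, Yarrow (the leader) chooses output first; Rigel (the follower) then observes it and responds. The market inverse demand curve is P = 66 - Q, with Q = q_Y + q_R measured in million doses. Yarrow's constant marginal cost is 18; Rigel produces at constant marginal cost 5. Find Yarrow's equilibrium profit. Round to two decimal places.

153.13

Solve by backward induction. Given q_Y, the follower Rigel maximises π_R = (66 - q_Y - q_R)q_R - 5q_R.
Setting the follower's marginal profit to zero, 61 - q_Y - 2q_R = 0, i.e. q_R = (61 - q_Y)/2.
The leader anticipates this reaction. Substituting into P = 66 - Q gives P = 71/2 - (1/2)q_Y, so π_Y = (71/2 - (1/2)q_Y)q_Y - 18q_Y.
Maximising: ∂π_Y/∂q_Y = 35/2 - q_Y = 0, giving q_Y = 35/2.
Then q_R = (61 - 35/2)/2 = 87/4.
Price P = 66 - 157/4 = 107/4.
Yarrow's profit: (107/4 - 18)·(35/2) = 1225/8.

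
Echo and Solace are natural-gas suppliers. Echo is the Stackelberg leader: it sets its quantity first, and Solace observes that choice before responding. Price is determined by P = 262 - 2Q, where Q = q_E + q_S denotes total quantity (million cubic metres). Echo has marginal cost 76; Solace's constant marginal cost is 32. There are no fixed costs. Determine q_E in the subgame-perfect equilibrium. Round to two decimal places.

Solve by backward induction. Given q_E, the follower Solace maximises π_S = (262 - 2q_E - 2q_S)q_S - 32q_S.
Setting the follower's marginal profit to zero, 230 - 2q_E - 4q_S = 0, i.e. q_S = (230 - 2q_E)/4.
The leader anticipates this reaction. Substituting into P = 262 - 2Q gives P = 147 - q_E, so π_E = (147 - q_E)q_E - 76q_E.
Leader FOC: 71 - 2q_E = 0, so q_E = 71/2.
Then q_S = (230 - 2·(71/2))/4 = 159/4.

35.50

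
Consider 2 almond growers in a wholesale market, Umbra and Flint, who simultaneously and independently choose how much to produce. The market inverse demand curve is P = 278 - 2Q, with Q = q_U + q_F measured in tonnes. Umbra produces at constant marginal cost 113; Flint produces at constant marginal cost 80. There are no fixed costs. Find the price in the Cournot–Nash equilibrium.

Umbra's profit: π_U = (278 - 2Q)q_U - (113q_U). Setting ∂π_U/∂q_U = 0: 165 - 4q_U - 2(q_F) = 0.
Flint's profit: π_F = (278 - 2Q)q_F - (80q_F). Setting ∂π_F/∂q_F = 0: 198 - 4q_F - 2(q_U) = 0.
Best responses: q_U = (165 - 2q_F)/4, q_F = (198 - 2q_U)/4.
Solving the pair: q_U = 22, q_F = 77/2.
Total output Q = 121/2, so price P = 278 - 2·(121/2) = 157.

157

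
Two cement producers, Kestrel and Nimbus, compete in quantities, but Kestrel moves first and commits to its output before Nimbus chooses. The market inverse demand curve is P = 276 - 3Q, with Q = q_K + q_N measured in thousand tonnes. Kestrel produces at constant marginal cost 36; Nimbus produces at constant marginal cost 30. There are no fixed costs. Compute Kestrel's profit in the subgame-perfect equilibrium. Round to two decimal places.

Solve by backward induction. Given q_K, the follower Nimbus maximises π_N = (276 - 3q_K - 3q_N)q_N - 30q_N.
Setting the follower's marginal profit to zero, 246 - 3q_K - 6q_N = 0, i.e. q_N = (246 - 3q_K)/6.
Kestrel substitutes q_N(q_K) into its own profit: π_K = q_K(276 - 3q_K - (246 - 3q_K)/2) - 36q_K = (153 - (3/2)q_K)q_K - 36q_K.
Maximising: ∂π_K/∂q_K = 117 - 3q_K = 0, giving q_K = 39.
Then q_N = (246 - 3·39)/6 = 43/2.
Price P = 276 - 3·(121/2) = 189/2.
Kestrel's profit: (189/2 - 36)·39 = 2281.5000.

2281.50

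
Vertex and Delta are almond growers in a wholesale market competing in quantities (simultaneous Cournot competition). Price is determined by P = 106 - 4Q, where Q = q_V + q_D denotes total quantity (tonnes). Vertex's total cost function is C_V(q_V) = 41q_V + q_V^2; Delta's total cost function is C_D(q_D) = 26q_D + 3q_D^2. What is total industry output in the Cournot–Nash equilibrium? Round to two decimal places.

9.11

Vertex's profit: π_V = (106 - 4Q)q_V - (41q_V + q_V²). Setting ∂π_V/∂q_V = 0: 65 - 10q_V - 4(q_D) = 0.
Delta's profit: π_D = (106 - 4Q)q_D - (26q_D + 3q_D²). Setting ∂π_D/∂q_D = 0: 80 - 14q_D - 4(q_V) = 0.
Best responses: q_V = (65 - 4q_D)/10, q_D = (80 - 4q_V)/14.
Substituting one into the other gives q_V = 295/62 and q_D = 135/31.
Total output Q = 295/62 + 135/31 = 565/62.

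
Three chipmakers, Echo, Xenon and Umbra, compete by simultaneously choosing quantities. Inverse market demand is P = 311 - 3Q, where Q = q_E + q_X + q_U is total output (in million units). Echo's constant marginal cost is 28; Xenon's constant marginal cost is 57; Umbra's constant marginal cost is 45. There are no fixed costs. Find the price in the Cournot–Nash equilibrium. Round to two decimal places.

110.25

Echo's profit: π_E = (311 - 3Q)q_E - (28q_E). Setting ∂π_E/∂q_E = 0: 283 - 6q_E - 3(q_X + q_U) = 0.
Xenon's first-order condition: 254 - 6q_X - 3(q_E + q_U) = 0.
Umbra's profit: π_U = (311 - 3Q)q_U - (45q_U). Setting ∂π_U/∂q_U = 0: 266 - 6q_U - 3(q_E + q_X) = 0.
Adding the 3 first-order conditions: 803 − 12Q = 0, so Q = 803/12.
Back-substituting: q_E = (283 − 803/4)/3 = 329/12, q_X = (254 − 803/4)/3 = 71/4, q_U = (266 − 803/4)/3 = 87/4.
Total output Q = 803/12, so price P = 311 - 3·(803/12) = 441/4.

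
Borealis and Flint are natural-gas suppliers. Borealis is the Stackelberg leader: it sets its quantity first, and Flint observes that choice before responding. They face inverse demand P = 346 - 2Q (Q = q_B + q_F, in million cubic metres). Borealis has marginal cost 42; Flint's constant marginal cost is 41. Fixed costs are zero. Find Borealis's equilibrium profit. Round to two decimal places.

Solve by backward induction. Given q_B, the follower Flint maximises π_F = (346 - 2q_B - 2q_F)q_F - 41q_F.
∂π_F/∂q_F = 305 - 2q_B - 4q_F = 0 gives the reaction function q_F = (305 - 2q_B)/4.
The leader anticipates this reaction. Substituting into P = 346 - 2Q gives P = 387/2 - q_B, so π_B = (387/2 - q_B)q_B - 42q_B.
Leader FOC: 303/2 - 2q_B = 0, so q_B = 303/4.
Then q_F = (305 - 2·(303/4))/4 = 307/8.
Price P = 346 - 2·(913/8) = 471/4.
Borealis's profit: (471/4 - 42)·(303/4) = 5738.0625.

5738.06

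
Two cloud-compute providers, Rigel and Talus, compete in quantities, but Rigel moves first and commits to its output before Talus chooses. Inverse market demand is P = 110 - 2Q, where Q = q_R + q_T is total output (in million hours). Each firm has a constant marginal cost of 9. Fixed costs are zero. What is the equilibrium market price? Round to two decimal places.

34.25

The follower Talus best-responds to any q_R: π_T = (110 - 2Q)q_T - 9q_T.
∂π_T/∂q_T = 101 - 2q_R - 4q_T = 0 gives the reaction function q_T = (101 - 2q_R)/4.
Rigel substitutes q_T(q_R) into its own profit: π_R = q_R(110 - 2q_R - (101 - 2q_R)/2) - 9q_R = (119/2 - q_R)q_R - 9q_R.
Leader FOC: 101/2 - 2q_R = 0, so q_R = 101/4.
Then q_T = (101 - 2·(101/4))/4 = 101/8.
Total output Q = 303/8, so price P = 110 - 2·(303/8) = 137/4.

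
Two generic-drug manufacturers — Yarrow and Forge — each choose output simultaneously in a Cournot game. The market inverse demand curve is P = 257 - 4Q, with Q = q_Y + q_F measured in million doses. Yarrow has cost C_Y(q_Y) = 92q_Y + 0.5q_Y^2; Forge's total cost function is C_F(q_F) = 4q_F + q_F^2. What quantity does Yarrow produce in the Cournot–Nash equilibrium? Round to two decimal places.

Yarrow's profit: π_Y = (257 - 4Q)q_Y - (92q_Y + (1/2)q_Y²). Setting ∂π_Y/∂q_Y = 0: 165 - 9q_Y - 4(q_F) = 0.
Forge's profit: π_F = (257 - 4Q)q_F - (4q_F + q_F²). Setting ∂π_F/∂q_F = 0: 253 - 10q_F - 4(q_Y) = 0.
So q_Y = (165 - 4q_F)/9 and q_F = (253 - 4q_Y)/10.
Substituting one into the other gives q_Y = 319/37 and q_F = 1617/74.

8.62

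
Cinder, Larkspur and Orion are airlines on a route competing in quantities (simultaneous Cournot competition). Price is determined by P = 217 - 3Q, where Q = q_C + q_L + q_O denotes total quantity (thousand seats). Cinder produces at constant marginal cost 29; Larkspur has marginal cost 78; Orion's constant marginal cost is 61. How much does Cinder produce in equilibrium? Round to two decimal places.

22.42

Cinder's profit: π_C = (217 - 3Q)q_C - (29q_C). Setting ∂π_C/∂q_C = 0: 188 - 6q_C - 3(q_L + q_O) = 0.
Larkspur's profit: π_L = (217 - 3Q)q_L - (78q_L). Setting ∂π_L/∂q_L = 0: 139 - 6q_L - 3(q_C + q_O) = 0.
Orion's first-order condition: 156 - 6q_O - 3(q_C + q_L) = 0.
Summing all 3 equations gives 483 − 12Q = 0, hence Q = 161/4.
Back-substituting: q_C = (188 − 483/4)/3 = 269/12, q_L = (139 − 483/4)/3 = 73/12, q_O = (156 − 483/4)/3 = 47/4.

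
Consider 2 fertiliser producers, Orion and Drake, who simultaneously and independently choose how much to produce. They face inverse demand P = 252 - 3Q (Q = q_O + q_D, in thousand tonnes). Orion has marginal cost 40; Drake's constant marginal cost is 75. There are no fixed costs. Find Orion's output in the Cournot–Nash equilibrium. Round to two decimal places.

27.44

Orion's profit: π_O = (252 - 3Q)q_O - (40q_O). Setting ∂π_O/∂q_O = 0: 212 - 6q_O - 3(q_D) = 0.
Drake's first-order condition: 177 - 6q_D - 3(q_O) = 0.
Rearranging gives the reaction functions q_O = (212 - 3q_D)/6 and q_D = (177 - 3q_O)/6.
Solving the pair: q_O = 247/9, q_D = 142/9.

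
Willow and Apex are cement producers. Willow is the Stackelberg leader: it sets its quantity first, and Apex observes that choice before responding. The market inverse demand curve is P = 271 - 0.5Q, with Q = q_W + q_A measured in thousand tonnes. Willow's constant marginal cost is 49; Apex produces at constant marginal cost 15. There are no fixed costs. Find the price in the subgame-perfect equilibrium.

The follower Apex best-responds to any q_W: π_A = (271 - 0.5Q)q_A - 15q_A.
Follower FOC: 256 - (1/2)q_W - q_A = 0, so q_A(q_W) = (256 - (1/2)q_W).
The leader anticipates this reaction. Substituting into P = 271 - 0.5Q gives P = 143 - (1/4)q_W, so π_W = (143 - (1/4)q_W)q_W - 49q_W.
Leader FOC: 94 - (1/2)q_W = 0, so q_W = 188.
Then q_A = (256 - (1/2)·188) = 162.
Total output Q = 350, so price P = 271 - (1/2)·350 = 96.

96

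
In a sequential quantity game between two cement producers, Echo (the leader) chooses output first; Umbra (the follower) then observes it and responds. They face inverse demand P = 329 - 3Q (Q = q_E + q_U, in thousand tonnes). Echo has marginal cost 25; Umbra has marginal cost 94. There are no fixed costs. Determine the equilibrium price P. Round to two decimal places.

118.25

Solve by backward induction. Given q_E, the follower Umbra maximises π_U = (329 - 3q_E - 3q_U)q_U - 94q_U.
Follower FOC: 235 - 3q_E - 6q_U = 0, so q_U(q_E) = (235 - 3q_E)/6.
The leader anticipates this reaction. Substituting into P = 329 - 3Q gives P = 423/2 - (3/2)q_E, so π_E = (423/2 - (3/2)q_E)q_E - 25q_E.
The leader's first-order condition 373/2 - 3q_E = 0 yields q_E = 373/6.
Then q_U = (235 - 3·(373/6))/6 = 97/12.
Total output Q = 281/4, so price P = 329 - 3·(281/4) = 473/4.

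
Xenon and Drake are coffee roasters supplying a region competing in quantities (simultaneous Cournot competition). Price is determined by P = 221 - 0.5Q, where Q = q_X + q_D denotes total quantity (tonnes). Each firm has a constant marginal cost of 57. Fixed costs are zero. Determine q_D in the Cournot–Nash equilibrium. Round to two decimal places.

A representative firm's profit is π_i = q_i(221 - 0.5Q) - 57q_i.
First-order condition (treating rivals' output as given): 164 - q_i - (1/2)q_j = 0.
With identical firms every q_j equals q_i, so q_j = q_i and 164 = (3/2)q_i, giving q_i = 328/3.

109.33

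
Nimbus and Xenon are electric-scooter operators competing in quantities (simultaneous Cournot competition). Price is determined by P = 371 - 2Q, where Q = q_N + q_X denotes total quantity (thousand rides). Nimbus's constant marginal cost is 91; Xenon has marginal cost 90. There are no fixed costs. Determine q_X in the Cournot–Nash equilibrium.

47

Nimbus's profit: π_N = (371 - 2Q)q_N - (91q_N). Setting ∂π_N/∂q_N = 0: 280 - 4q_N - 2(q_X) = 0.
Xenon's profit: π_X = (371 - 2Q)q_X - (90q_X). Setting ∂π_X/∂q_X = 0: 281 - 4q_X - 2(q_N) = 0.
Rearranging gives the reaction functions q_N = (280 - 2q_X)/4 and q_X = (281 - 2q_N)/4.
Solving the pair: q_N = 93/2, q_X = 47.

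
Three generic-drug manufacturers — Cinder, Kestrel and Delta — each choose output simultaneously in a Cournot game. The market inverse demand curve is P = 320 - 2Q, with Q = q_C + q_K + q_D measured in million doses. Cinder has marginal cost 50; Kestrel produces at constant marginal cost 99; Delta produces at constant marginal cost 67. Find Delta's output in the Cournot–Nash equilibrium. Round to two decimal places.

33.50

Cinder's profit: π_C = (320 - 2Q)q_C - (50q_C). Setting ∂π_C/∂q_C = 0: 270 - 4q_C - 2(q_K + q_D) = 0.
Kestrel's first-order condition: 221 - 4q_K - 2(q_C + q_D) = 0.
Delta's profit: π_D = (320 - 2Q)q_D - (67q_D). Setting ∂π_D/∂q_D = 0: 253 - 4q_D - 2(q_C + q_K) = 0.
Adding the 3 conditions: 744 − 4Q − 4Q = 0, i.e. Q = 93.
Back-substituting: q_C = (270 − 186)/2 = 42, q_K = (221 − 186)/2 = 35/2, q_D = (253 − 186)/2 = 67/2.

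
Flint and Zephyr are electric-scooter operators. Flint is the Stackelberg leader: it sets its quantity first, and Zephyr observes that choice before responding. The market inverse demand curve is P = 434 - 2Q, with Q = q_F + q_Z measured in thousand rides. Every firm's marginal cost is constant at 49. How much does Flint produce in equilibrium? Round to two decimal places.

The follower Zephyr best-responds to any q_F: π_Z = (434 - 2Q)q_Z - 49q_Z.
∂π_Z/∂q_Z = 385 - 2q_F - 4q_Z = 0 gives the reaction function q_Z = (385 - 2q_F)/4.
Flint substitutes q_Z(q_F) into its own profit: π_F = q_F(434 - 2q_F - (385 - 2q_F)/2) - 49q_F = (483/2 - q_F)q_F - 49q_F.
The leader's first-order condition 385/2 - 2q_F = 0 yields q_F = 385/4.
Then q_Z = (385 - 2·(385/4))/4 = 385/8.

96.25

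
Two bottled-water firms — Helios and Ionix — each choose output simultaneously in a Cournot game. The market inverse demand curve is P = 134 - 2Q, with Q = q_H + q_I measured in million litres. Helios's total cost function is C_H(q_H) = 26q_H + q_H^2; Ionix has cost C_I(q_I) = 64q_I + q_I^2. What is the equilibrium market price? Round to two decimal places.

89.50

Helios's profit: π_H = (134 - 2Q)q_H - (26q_H + q_H²). Setting ∂π_H/∂q_H = 0: 108 - 6q_H - 2(q_I) = 0.
Ionix's first-order condition: 70 - 6q_I - 2(q_H) = 0.
Best responses: q_H = (108 - 2q_I)/6, q_I = (70 - 2q_H)/6.
Substituting one into the other gives q_H = 127/8 and q_I = 51/8.
Total output Q = 89/4, so price P = 134 - 2·(89/4) = 179/2.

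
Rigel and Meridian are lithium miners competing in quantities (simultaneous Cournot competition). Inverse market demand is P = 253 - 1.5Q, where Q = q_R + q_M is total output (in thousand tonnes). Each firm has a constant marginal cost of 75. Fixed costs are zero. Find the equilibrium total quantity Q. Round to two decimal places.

Each firm earns π_i = (253 - 1.5Q)q_i - 75q_i.
First-order condition (treating rivals' output as given): 178 - 3q_i - (3/2)q_j = 0.
By symmetry each firm produces the same amount; substituting q_j = q_i yields q_i = 178/(9/2) = 356/9.
Total output Q = 356/9 + 356/9 = 712/9.

79.11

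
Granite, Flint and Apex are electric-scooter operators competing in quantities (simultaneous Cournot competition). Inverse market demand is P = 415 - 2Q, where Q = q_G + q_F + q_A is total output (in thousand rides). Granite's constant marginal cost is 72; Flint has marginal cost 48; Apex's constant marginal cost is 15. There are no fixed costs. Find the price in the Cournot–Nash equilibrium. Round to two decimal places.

Granite's profit: π_G = (415 - 2Q)q_G - (72q_G). Setting ∂π_G/∂q_G = 0: 343 - 4q_G - 2(q_F + q_A) = 0.
Flint's first-order condition: 367 - 4q_F - 2(q_G + q_A) = 0.
Apex's first-order condition: 400 - 4q_A - 2(q_G + q_F) = 0.
Adding the 3 conditions: 1110 − 4Q − 4Q = 0, i.e. Q = 555/4.
Back-substituting: q_G = (343 − 555/2)/2 = 131/4, q_F = (367 − 555/2)/2 = 179/4, q_A = (400 − 555/2)/2 = 245/4.
Total output Q = 555/4, so price P = 415 - 2·(555/4) = 275/2.

137.50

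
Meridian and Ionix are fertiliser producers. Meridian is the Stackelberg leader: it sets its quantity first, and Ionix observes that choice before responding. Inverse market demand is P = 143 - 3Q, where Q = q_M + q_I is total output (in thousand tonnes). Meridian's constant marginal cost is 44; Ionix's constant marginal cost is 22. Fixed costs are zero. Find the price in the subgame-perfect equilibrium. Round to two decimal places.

The follower Ionix best-responds to any q_M: π_I = (143 - 3Q)q_I - 22q_I.
Setting the follower's marginal profit to zero, 121 - 3q_M - 6q_I = 0, i.e. q_I = (121 - 3q_M)/6.
Meridian substitutes q_I(q_M) into its own profit: π_M = q_M(143 - 3q_M - (121 - 3q_M)/2) - 44q_M = (165/2 - (3/2)q_M)q_M - 44q_M.
The leader's first-order condition 77/2 - 3q_M = 0 yields q_M = 77/6.
Then q_I = (121 - 3·(77/6))/6 = 55/4.
Total output Q = 319/12, so price P = 143 - 3·(319/12) = 253/4.

63.25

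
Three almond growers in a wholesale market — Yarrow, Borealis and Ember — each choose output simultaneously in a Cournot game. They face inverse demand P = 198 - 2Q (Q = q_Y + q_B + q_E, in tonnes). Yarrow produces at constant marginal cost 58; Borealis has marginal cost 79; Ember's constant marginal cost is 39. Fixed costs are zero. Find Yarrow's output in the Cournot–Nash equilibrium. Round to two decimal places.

Yarrow's profit: π_Y = (198 - 2Q)q_Y - (58q_Y). Setting ∂π_Y/∂q_Y = 0: 140 - 4q_Y - 2(q_B + q_E) = 0.
Borealis's profit: π_B = (198 - 2Q)q_B - (79q_B). Setting ∂π_B/∂q_B = 0: 119 - 4q_B - 2(q_Y + q_E) = 0.
Ember's first-order condition: 159 - 4q_E - 2(q_Y + q_B) = 0.
Summing all 3 equations gives 418 − 8Q = 0, hence Q = 209/4.
Back-substituting: q_Y = (140 − 209/2)/2 = 71/4, q_B = (119 − 209/2)/2 = 29/4, q_E = (159 − 209/2)/2 = 109/4.

17.75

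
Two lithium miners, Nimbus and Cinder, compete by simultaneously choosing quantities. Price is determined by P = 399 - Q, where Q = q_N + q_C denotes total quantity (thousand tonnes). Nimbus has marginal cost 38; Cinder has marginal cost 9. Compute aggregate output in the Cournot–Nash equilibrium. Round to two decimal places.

Nimbus's profit: π_N = (399 - Q)q_N - (38q_N). Setting ∂π_N/∂q_N = 0: 361 - 2q_N - (q_C) = 0.
Cinder's first-order condition: 390 - 2q_C - (q_N) = 0.
Best responses: q_N = (361 - q_C)/2, q_C = (390 - q_N)/2.
Solving the pair: q_N = 332/3, q_C = 419/3.
Total output Q = 332/3 + 419/3 = 751/3.

250.33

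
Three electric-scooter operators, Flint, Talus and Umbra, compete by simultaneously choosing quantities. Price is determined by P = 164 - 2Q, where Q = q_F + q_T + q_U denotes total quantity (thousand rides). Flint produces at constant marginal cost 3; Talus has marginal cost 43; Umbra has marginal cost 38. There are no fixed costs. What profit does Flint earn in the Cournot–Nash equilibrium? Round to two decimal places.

Flint's profit: π_F = (164 - 2Q)q_F - (3q_F). Setting ∂π_F/∂q_F = 0: 161 - 4q_F - 2(q_T + q_U) = 0.
Talus's first-order condition: 121 - 4q_T - 2(q_F + q_U) = 0.
Umbra's profit: π_U = (164 - 2Q)q_U - (38q_U). Setting ∂π_U/∂q_U = 0: 126 - 4q_U - 2(q_F + q_T) = 0.
Adding the 3 first-order conditions: 408 − 8Q = 0, so Q = 51.
Back-substituting: q_F = (161 − 102)/2 = 59/2, q_T = (121 − 102)/2 = 19/2, q_U = (126 − 102)/2 = 12.
Price P = 164 - 2·51 = 62.
Flint's profit: (62 - 3)·(59/2) = 1740.5000.

1740.50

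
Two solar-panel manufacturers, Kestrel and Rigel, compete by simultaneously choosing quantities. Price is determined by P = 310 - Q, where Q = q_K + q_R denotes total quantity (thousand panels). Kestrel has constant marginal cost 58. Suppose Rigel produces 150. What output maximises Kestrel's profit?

With the rival's output fixed at 150, Kestrel's profit is π_K = (310 - 150 - q_K)q_K - (58q_K) = (160 - q_K)q_K - (58q_K).
∂π_K/∂q_K = 102 - 2q_K = 0, so q_K = 51.

51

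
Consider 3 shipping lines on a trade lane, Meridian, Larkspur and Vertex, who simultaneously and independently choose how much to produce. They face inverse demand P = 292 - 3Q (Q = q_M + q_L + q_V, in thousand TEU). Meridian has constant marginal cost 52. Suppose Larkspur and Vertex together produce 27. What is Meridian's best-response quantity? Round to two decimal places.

With rivals' combined output fixed at 27, Meridian's profit is π_M = (292 - 3·27 - 3q_M)q_M - (52q_M) = (211 - 3q_M)q_M - (52q_M).
∂π_M/∂q_M = 159 - 6q_M = 0, so q_M = 53/2.

26.50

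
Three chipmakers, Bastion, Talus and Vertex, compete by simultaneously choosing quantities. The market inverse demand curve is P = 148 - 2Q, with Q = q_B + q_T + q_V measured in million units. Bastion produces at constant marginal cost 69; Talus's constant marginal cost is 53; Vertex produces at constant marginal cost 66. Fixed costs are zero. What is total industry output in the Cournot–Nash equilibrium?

32

Bastion's profit: π_B = (148 - 2Q)q_B - (69q_B). Setting ∂π_B/∂q_B = 0: 79 - 4q_B - 2(q_T + q_V) = 0.
Talus's profit: π_T = (148 - 2Q)q_T - (53q_T). Setting ∂π_T/∂q_T = 0: 95 - 4q_T - 2(q_B + q_V) = 0.
Vertex's first-order condition: 82 - 4q_V - 2(q_B + q_T) = 0.
Adding the 3 first-order conditions: 256 − 8Q = 0, so Q = 32.
Back-substituting: q_B = (79 − 64)/2 = 15/2, q_T = (95 − 64)/2 = 31/2, q_V = (82 − 64)/2 = 9.
Total output Q = 15/2 + 31/2 + 9 = 32.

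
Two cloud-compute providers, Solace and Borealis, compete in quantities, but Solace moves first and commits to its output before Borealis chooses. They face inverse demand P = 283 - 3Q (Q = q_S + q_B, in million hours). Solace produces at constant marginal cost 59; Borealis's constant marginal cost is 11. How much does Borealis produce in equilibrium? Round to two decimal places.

30.67

The follower Borealis best-responds to any q_S: π_B = (283 - 3Q)q_B - 11q_B.
Setting the follower's marginal profit to zero, 272 - 3q_S - 6q_B = 0, i.e. q_B = (272 - 3q_S)/6.
The leader anticipates this reaction. Substituting into P = 283 - 3Q gives P = 147 - (3/2)q_S, so π_S = (147 - (3/2)q_S)q_S - 59q_S.
Maximising: ∂π_S/∂q_S = 88 - 3q_S = 0, giving q_S = 88/3.
Then q_B = (272 - 3·(88/3))/6 = 92/3.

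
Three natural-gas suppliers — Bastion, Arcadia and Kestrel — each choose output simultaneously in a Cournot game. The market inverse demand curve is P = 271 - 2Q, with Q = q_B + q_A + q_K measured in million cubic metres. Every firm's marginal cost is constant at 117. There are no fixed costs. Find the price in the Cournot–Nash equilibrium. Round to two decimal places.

155.50

A representative firm's profit is π_i = q_i(271 - 2Q) - 117q_i.
First-order condition (treating rivals' output as given): 154 - 4q_i - 2·Σ_{j≠i} q_j = 0.
By symmetry each firm produces the same amount; substituting Σ_{j≠i} q_j = 2q_i yields q_i = 154/8 = 77/4.
Total output Q = 231/4, so price P = 271 - 2·(231/4) = 311/2.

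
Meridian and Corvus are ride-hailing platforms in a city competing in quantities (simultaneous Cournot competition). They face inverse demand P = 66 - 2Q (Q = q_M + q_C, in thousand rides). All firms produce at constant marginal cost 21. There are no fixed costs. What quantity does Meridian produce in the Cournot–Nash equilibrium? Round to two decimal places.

Each firm earns π_i = (66 - 2Q)q_i - 21q_i.
Setting ∂π_i/∂q_i = 0 with rivals' quantities fixed: 45 - 4q_i - 2q_j = 0.
With identical firms every q_j equals q_i, so q_j = q_i and 45 = 6q_i, giving q_i = 15/2.

7.50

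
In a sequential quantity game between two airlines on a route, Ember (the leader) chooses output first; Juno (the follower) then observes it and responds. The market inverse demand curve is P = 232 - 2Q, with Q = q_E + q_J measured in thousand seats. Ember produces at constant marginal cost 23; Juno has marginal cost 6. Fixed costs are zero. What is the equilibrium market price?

The follower Juno best-responds to any q_E: π_J = (232 - 2Q)q_J - 6q_J.
Follower FOC: 226 - 2q_E - 4q_J = 0, so q_J(q_E) = (226 - 2q_E)/4.
Ember substitutes q_J(q_E) into its own profit: π_E = q_E(232 - 2q_E - (226 - 2q_E)/2) - 23q_E = (119 - q_E)q_E - 23q_E.
The leader's first-order condition 96 - 2q_E = 0 yields q_E = 48.
Then q_J = (226 - 2·48)/4 = 65/2.
Total output Q = 161/2, so price P = 232 - 2·(161/2) = 71.

71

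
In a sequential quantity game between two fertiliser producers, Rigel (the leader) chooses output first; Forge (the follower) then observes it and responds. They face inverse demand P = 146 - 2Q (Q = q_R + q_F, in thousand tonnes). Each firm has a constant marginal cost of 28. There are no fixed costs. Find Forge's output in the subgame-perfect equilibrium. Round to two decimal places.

The follower Forge best-responds to any q_R: π_F = (146 - 2Q)q_F - 28q_F.
∂π_F/∂q_F = 118 - 2q_R - 4q_F = 0 gives the reaction function q_F = (118 - 2q_R)/4.
The leader anticipates this reaction. Substituting into P = 146 - 2Q gives P = 87 - q_R, so π_R = (87 - q_R)q_R - 28q_R.
The leader's first-order condition 59 - 2q_R = 0 yields q_R = 59/2.
Then q_F = (118 - 2·(59/2))/4 = 59/4.

14.75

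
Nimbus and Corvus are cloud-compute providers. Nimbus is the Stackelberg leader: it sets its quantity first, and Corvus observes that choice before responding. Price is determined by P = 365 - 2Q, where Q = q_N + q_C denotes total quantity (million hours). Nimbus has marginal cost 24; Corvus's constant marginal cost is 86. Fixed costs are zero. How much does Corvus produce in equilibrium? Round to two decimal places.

19.38

Solve by backward induction. Given q_N, the follower Corvus maximises π_C = (365 - 2q_N - 2q_C)q_C - 86q_C.
Setting the follower's marginal profit to zero, 279 - 2q_N - 4q_C = 0, i.e. q_C = (279 - 2q_N)/4.
Nimbus substitutes q_C(q_N) into its own profit: π_N = q_N(365 - 2q_N - (279 - 2q_N)/2) - 24q_N = (451/2 - q_N)q_N - 24q_N.
Leader FOC: 403/2 - 2q_N = 0, so q_N = 403/4.
Then q_C = (279 - 2·(403/4))/4 = 155/8.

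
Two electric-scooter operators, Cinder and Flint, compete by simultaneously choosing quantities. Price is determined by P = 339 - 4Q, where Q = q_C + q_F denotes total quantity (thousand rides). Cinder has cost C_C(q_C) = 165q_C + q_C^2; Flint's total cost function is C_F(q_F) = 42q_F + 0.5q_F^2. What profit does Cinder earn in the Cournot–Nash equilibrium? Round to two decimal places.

130.46

Cinder's profit: π_C = (339 - 4Q)q_C - (165q_C + q_C²). Setting ∂π_C/∂q_C = 0: 174 - 10q_C - 4(q_F) = 0.
Flint's profit: π_F = (339 - 4Q)q_F - (42q_F + (1/2)q_F²). Setting ∂π_F/∂q_F = 0: 297 - 9q_F - 4(q_C) = 0.
Rearranging gives the reaction functions q_C = (174 - 4q_F)/10 and q_F = (297 - 4q_C)/9.
Substituting one into the other gives q_C = 189/37 and q_F = 1137/37.
Price P = 339 - 4·(1326/37) = 195.6486.
Cinder's profit: 195.6486·(189/37) - 165·(189/37) - (189/37)² = 130.4638.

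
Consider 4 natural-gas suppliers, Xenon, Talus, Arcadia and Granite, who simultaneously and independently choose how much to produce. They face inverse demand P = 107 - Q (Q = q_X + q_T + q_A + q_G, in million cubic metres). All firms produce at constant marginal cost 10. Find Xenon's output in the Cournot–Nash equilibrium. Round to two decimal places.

19.40

Each firm earns π_i = (107 - Q)q_i - 10q_i.
Setting ∂π_i/∂q_i = 0 with rivals' quantities fixed: 97 - 2q_i - Σ_{j≠i} q_j = 0.
With identical firms every q_j equals q_i, so Σ_{j≠i} q_j = 3q_i and 97 = 5q_i, giving q_i = 97/5.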